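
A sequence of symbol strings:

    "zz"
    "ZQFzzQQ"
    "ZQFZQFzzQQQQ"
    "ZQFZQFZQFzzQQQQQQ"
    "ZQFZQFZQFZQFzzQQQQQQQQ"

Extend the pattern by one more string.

ZQFZQFZQFZQFZQFzzQQQQQQQQQQ

Every step adds ZQF to the front and QQ to the end of the previous string.
So the next term is ZQF·ZQFZQFZQFZQFzzQQQQQQQQ·QQ.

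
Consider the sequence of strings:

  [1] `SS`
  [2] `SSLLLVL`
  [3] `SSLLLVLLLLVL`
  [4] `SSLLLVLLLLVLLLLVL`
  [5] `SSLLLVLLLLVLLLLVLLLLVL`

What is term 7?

SSLLLVLLLLVLLLLVLLLLVLLLLVLLLLVL

Every step adds LLLVL to the end: s(k+1) = s(k)·LLLVL.
From SSLLLVLLLLVLLLLVLLLLVL, 2 further steps: SSLLLVLLLLVLLLLVLLLLVL → SSLLLVLLLLVLLLLVLLLLVLLLLVL → (answer).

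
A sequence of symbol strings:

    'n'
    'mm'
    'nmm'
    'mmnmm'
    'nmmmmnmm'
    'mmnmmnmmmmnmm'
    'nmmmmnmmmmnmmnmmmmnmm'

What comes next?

mmnmmnmmmmnmmnmmmmnmmmmnmmnmmmmnmm

Each term (from the third on) is the two preceding terms concatenated in order: term 3 = n·mm = nmm.
Continuing: mmnmmnmmmmnmm · nmmmmnmmmmnmmnmmmmnmm gives term 8.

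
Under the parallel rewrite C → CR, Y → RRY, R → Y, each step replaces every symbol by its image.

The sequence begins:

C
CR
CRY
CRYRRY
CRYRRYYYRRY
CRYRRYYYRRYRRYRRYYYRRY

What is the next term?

CRYRRYYYRRYRRYRRYYYRRYYYRRYYYRRYRRYRRYYYRRY

Applying the rule to each of the 22 symbols of CRYRRYYYRRYRRYRRYYYRRY gives the pieces CR Y RRY Y Y RRY RRY RRY Y Y RRY Y Y RRY Y Y RRY RRY RRY Y Y RRY, which concatenate to the answer.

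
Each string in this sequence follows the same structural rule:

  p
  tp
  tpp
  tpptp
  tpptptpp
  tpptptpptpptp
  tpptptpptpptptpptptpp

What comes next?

Each term (from the third on) is the previous term followed by the one before it: term 3 = tp·p = tpp.
Continuing: tpptptpptpptptpptptpp · tpptptpptpptp gives term 8.

tpptptpptpptptpptptpptpptptpptpptp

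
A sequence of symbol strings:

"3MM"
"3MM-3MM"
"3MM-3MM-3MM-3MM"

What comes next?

Every step duplicates the string with '-' between the halves.
One more doubling of 3MM-3MM-3MM-3MM gives the answer.

3MM-3MM-3MM-3MM-3MM-3MM-3MM-3MM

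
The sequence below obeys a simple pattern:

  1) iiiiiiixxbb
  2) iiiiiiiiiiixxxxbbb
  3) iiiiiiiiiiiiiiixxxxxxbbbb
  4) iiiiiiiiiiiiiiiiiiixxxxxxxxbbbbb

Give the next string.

iiiiiiiiiiiiiiiiiiiiiiixxxxxxxxxxbbbbbb

Reading off run lengths: i runs 7, 11, 15, 19; x runs 2, 4, 6, 8; b runs 2, 3, 4, 5 — each is linear in n, where the shown terms are n = 2, 3, 4, 5.
At n = 6 the blocks have lengths 23, 10, 6.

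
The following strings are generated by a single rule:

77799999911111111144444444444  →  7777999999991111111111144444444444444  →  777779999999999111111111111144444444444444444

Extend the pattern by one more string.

The n-th term is n 7's then 2n 9's then 2n+3 1's then 3n+2 4's, where the shown terms are n = 3, 4, 5.
For the next term, n = 6, so the run lengths are 6, 12, 15, 20.

77777799999999999911111111111111144444444444444444444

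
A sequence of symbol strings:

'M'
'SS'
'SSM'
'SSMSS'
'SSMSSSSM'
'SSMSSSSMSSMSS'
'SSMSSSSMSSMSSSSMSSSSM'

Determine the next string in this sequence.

SSMSSSSMSSMSSSSMSSSSMSSMSSSSMSSMSS

This is a Fibonacci-style word recurrence s(k) = s(k−1)·s(k−2): e.g. SS·M = SSM.
The next term joins SSMSSSSMSSMSSSSMSSSSM and SSMSSSSMSSMSS.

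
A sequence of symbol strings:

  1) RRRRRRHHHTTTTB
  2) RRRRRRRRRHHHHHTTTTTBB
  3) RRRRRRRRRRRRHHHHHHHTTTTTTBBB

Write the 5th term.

Term n consists of 3n+3 R's, followed by 2n+1 H's, followed by n+3 T's, followed by n B's (n = 1, 2, …).
At n = 5 the blocks have lengths 18, 11, 8, 5.

RRRRRRRRRRRRRRRRRRHHHHHHHHHHHTTTTTTTTBBBBB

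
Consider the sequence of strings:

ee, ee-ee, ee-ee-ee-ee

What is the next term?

s(k+1) = s(k)·-·s(k) — each term doubles the last with '-' between the halves.
Doubling ee-ee-ee-ee with '-' between the halves:

ee-ee-ee-ee-ee-ee-ee-ee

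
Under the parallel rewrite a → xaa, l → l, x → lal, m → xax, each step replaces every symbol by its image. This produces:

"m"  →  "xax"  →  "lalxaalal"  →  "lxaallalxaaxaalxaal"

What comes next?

llalxaaxaallxaallalxaaxaalalxaaxaallalxaaxaal

Applying the rule to each of the 19 symbols of lxaallalxaaxaalxaal gives the pieces l lal xaa xaa l l xaa l lal xaa xaa lal xaa xaa l lal xaa xaa l, which concatenate to the answer.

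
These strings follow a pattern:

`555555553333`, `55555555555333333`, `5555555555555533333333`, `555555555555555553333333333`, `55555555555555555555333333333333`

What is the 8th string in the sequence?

Each string has the form 5^{3n+2} 3^{2n}, where the shown terms are n = 2, 3, 4, 5, 6.
At n = 9 the blocks have lengths 29, 18.

55555555555555555555555555555333333333333333333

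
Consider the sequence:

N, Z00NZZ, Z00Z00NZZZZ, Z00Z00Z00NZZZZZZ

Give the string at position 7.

Z00Z00Z00Z00Z00Z00NZZZZZZZZZZZZ

Every step adds Z00 to the front and ZZ to the end of the previous string.
From Z00Z00Z00NZZZZZZ, 3 further steps: Z00Z00Z00NZZZZZZ → Z00Z00Z00Z00NZZZZZZZZ → Z00Z00Z00Z00Z00NZZZZZZZZZZ → (answer).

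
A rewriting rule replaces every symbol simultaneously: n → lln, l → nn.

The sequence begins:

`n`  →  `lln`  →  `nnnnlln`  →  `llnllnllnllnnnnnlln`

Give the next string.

nnnnllnnnnnllnnnnnllnnnnnllnllnllnllnllnnnnnlln

Replace each of the 19 characters of llnllnllnllnnnnnlln in place — nn nn lln nn nn lln nn nn lln nn nn lln lln lln lln lln nn nn lln — and concatenate.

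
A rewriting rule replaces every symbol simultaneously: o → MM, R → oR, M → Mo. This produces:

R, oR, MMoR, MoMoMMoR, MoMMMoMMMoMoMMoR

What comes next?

Rewriting the 16 symbols of MoMMMoMMMoMoMMoR one by one yields Mo MM Mo Mo Mo MM Mo Mo Mo MM Mo MM Mo Mo MM oR; concatenated:

MoMMMoMoMoMMMoMoMoMMMoMMMoMoMMoR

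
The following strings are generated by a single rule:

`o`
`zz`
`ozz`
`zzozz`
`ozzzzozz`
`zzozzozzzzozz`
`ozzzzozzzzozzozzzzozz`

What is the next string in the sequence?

zzozzozzzzozzozzzzozzzzozzozzzzozz

Each term (from the third on) is the two preceding terms concatenated in order: term 3 = o·zz = ozz.
So term 8 is zzozzozzzzozz·ozzzzozzzzozzozzzzozz.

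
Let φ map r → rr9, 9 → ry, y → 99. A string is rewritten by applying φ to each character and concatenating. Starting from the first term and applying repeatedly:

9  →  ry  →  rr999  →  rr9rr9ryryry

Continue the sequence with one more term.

rr9rr9ryrr9rr9ryrr999rr999rr999

Rewriting each symbol of rr9rr9ryryry: r→rr9, r→rr9, 9→ry, r→rr9, r→rr9, 9→ry, r→rr9, y→99, r→rr9, y→99, r→rr9, y→99, which concatenates to rr9 rr9 ry rr9 rr9 ry rr9 99 rr9 99 rr9 99.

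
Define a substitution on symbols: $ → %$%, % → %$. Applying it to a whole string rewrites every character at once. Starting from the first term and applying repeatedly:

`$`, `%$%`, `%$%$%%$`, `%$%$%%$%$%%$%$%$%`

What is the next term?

Rewriting the 17 symbols of %$%$%%$%$%%$%$%$% one by one yields %$ %$% %$ %$% %$ %$ %$% %$ %$% %$ %$ %$% %$ %$% %$ %$% %$; concatenated:

%$%$%%$%$%%$%$%$%%$%$%%$%$%$%%$%$%%$%$%%$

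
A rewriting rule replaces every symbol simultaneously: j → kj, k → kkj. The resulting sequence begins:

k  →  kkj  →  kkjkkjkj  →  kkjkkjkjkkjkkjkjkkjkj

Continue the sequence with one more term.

Rewriting the 21 symbols of kkjkkjkjkkjkkjkjkkjkj one by one yields kkj kkj kj kkj kkj kj kkj kj kkj kkj kj kkj kkj kj kkj kj kkj kkj kj kkj kj; concatenated:

kkjkkjkjkkjkkjkjkkjkjkkjkkjkjkkjkkjkjkkjkjkkjkkjkjkkjkj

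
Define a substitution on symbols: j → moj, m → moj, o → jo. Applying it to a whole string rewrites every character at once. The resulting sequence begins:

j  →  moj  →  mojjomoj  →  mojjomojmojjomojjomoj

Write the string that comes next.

φ(mojjomojmojjomojjomoj) expands symbol-by-symbol to moj jo moj moj jo moj jo moj moj jo moj moj jo moj jo moj moj jo moj jo moj; joining the 21 pieces gives the next term.

mojjomojmojjomojjomojmojjomojmojjomojjomojmojjomojjomoj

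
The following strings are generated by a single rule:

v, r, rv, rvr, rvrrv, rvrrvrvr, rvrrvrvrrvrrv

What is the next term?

rvrrvrvrrvrrvrvrrvrvr

From term 3 onward, concatenate the last term with the second-to-last: r·v = rv, rv·r = rvr, …
Continuing: rvrrvrvrrvrrv · rvrrvrvr gives term 8.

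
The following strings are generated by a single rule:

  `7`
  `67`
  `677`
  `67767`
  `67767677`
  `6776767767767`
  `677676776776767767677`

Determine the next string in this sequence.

6776767767767677676776776767767767

This is a Fibonacci-style word recurrence s(k) = s(k−1)·s(k−2): e.g. 67·7 = 677.
So term 8 is 677676776776767767677·6776767767767.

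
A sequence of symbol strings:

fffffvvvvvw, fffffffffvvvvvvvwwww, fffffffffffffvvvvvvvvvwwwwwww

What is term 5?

The n-th term is 4n+1 f's then 2n+3 v's then 3n-2 w's (n = 1, 2, …).
At n = 5 the blocks have lengths 21, 13, 13.

fffffffffffffffffffffvvvvvvvvvvvvvwwwwwwwwwwwww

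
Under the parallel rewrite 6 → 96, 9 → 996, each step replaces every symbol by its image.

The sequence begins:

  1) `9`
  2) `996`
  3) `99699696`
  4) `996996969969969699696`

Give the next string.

Replace each of the 21 characters of 996996969969969699696 in place — 996 996 96 996 996 96 996 96 996 996 96 996 996 96 996 96 996 996 96 996 96 — and concatenate.

9969969699699696996969969969699699696996969969969699696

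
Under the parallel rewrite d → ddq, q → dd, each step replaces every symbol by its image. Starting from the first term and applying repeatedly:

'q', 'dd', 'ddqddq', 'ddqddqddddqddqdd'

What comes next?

Rewriting the 16 symbols of ddqddqddddqddqdd one by one yields ddq ddq dd ddq ddq dd ddq ddq ddq ddq dd ddq ddq dd ddq ddq; concatenated:

ddqddqddddqddqddddqddqddqddqddddqddqddddqddq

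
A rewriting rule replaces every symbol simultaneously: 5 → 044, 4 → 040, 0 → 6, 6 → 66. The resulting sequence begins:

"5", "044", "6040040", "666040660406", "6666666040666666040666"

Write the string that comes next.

Applying the rule to each of the 22 symbols of 6666666040666666040666 gives the pieces 66 66 66 66 66 66 66 6 040 6 66 66 66 66 66 66 6 040 6 66 66 66, which concatenate to the answer.

666666666666666040666666666666660406666666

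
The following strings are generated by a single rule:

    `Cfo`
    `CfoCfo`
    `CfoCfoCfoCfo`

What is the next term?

Each string is two copies of the previous one concatenated.
So the next term is two copies of CfoCfoCfoCfo.

CfoCfoCfoCfoCfoCfoCfoCfo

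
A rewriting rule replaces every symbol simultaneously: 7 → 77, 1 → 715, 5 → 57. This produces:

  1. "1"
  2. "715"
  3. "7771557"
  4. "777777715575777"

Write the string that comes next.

Applying the rule to each of the 15 symbols of 777777715575777 gives the pieces 77 77 77 77 77 77 77 715 57 57 77 57 77 77 77, which concatenate to the answer.

7777777777777771557577757777777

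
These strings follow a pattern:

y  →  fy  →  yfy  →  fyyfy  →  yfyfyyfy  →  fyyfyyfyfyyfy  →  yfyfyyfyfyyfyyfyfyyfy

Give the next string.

Each term (from the third on) is the two preceding terms concatenated in order: term 3 = y·fy = yfy.
Continuing: fyyfyyfyfyyfy · yfyfyyfyfyyfyyfyfyyfy gives term 8.

fyyfyyfyfyyfyyfyfyyfyfyyfyyfyfyyfy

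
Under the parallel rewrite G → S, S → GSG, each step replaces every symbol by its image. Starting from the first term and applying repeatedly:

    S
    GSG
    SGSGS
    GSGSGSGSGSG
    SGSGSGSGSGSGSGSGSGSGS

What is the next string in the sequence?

Rewriting the 21 symbols of SGSGSGSGSGSGSGSGSGSGS one by one yields GSG S GSG S GSG S GSG S GSG S GSG S GSG S GSG S GSG S GSG S GSG; concatenated:

GSGSGSGSGSGSGSGSGSGSGSGSGSGSGSGSGSGSGSGSGSG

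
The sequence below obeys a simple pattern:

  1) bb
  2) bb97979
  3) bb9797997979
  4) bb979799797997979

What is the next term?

bb97979979799797997979

Every step adds 97979 to the end: s(k+1) = s(k)·97979.
So the next term is bb979799797997979·97979.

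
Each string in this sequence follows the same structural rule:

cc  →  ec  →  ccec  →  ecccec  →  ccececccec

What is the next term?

Each term (from the third on) is the two preceding terms concatenated in order: term 3 = cc·ec = ccec.
So term 6 is ecccec·ccececccec.

ecccecccececccec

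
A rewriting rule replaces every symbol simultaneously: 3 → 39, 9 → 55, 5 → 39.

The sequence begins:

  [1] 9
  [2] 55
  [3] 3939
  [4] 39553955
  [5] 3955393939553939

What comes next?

39553939395539553955393939553955

Applying the rule to each of the 16 symbols of 3955393939553939 gives the pieces 39 55 39 39 39 55 39 55 39 55 39 39 39 55 39 55, which concatenate to the answer.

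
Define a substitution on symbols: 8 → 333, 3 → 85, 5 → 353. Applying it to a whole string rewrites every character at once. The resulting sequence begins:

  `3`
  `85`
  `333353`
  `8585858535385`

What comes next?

3333533333533333533333538535385333353

Replace each of the 13 characters of 8585858535385 in place — 333 353 333 353 333 353 333 353 85 353 85 333 353 — and concatenate.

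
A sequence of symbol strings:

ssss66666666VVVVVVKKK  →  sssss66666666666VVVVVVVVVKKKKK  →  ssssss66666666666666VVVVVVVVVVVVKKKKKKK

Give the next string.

sssssss66666666666666666VVVVVVVVVVVVVVVKKKKKKKKK

Reading off run lengths: s runs 4, 5, 6; 6 runs 8, 11, 14; V runs 6, 9, 12; K runs 3, 5, 7 — each is linear in n, where the shown terms are n = 2, 3, 4.
At n = 5 the blocks have lengths 7, 17, 15, 9.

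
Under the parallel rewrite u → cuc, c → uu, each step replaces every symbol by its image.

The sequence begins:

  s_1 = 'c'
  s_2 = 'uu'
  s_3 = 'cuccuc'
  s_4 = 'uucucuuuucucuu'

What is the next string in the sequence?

Rewriting the 14 symbols of uucucuuuucucuu one by one yields cuc cuc uu cuc uu cuc cuc cuc cuc uu cuc uu cuc cuc; concatenated:

cuccucuucucuucuccuccuccucuucucuucuccuc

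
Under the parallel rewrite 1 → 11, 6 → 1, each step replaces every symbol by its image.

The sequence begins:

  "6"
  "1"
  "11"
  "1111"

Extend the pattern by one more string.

11111111

Expanding 1111: 1→11, 1→11, 1→11, 1→11. Concatenated: 11 11 11 11.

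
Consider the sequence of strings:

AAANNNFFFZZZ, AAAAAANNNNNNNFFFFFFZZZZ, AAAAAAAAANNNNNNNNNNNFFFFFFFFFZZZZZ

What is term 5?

AAAAAAAAAAAAAAANNNNNNNNNNNNNNNNNNNFFFFFFFFFFFFFFFZZZZZZZ

Each string has the form A^{3n} N^{4n-1} F^{3n} Z^{n+2} (n = 1, 2, …).
For term 5, n = 5, so the run lengths are 15, 19, 15, 7.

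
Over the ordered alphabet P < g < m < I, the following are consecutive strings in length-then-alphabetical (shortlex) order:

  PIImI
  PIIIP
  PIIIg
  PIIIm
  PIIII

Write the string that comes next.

gPPPP

Treat PIIII as a base-4 numeral over the given alphabet and add one, carrying through any trailing I's.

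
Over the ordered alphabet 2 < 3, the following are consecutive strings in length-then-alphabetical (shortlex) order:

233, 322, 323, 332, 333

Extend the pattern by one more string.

2222

After 333 the length-3 strings are exhausted; the first length-4 string is 4 copies of 2.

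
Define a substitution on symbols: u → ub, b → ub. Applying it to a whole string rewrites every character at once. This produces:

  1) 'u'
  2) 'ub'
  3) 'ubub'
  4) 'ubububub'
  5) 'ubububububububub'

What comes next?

Rewriting the 16 symbols of ubububububububub one by one yields ub ub ub ub ub ub ub ub ub ub ub ub ub ub ub ub; concatenated:

ubububububububububububububububub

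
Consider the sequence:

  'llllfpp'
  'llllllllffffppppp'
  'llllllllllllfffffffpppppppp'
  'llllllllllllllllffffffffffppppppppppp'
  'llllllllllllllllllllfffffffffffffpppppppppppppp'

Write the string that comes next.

Reading off run lengths: l runs 4, 8, 12, 16, 20; f runs 1, 4, 7, 10, 13; p runs 2, 5, 8, 11, 14 — each is linear in n (n = 1, 2, …).
For the next term, n = 6, so the run lengths are 24, 16, 17.

llllllllllllllllllllllllffffffffffffffffppppppppppppppppp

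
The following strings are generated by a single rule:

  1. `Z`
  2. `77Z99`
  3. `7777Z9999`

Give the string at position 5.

77777777Z99999999

Every step adds 77 to the front and 99 to the end of the previous string.
From 7777Z9999, 2 further steps: 7777Z9999 → 777777Z999999 → (answer).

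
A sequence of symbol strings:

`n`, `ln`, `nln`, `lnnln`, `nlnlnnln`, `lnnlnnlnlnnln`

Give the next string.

nlnlnnlnlnnlnnlnlnnln

This is a Fibonacci-style word recurrence s(k) = s(k−2)·s(k−1): e.g. n·ln = nln.
Continuing: nlnlnnln · lnnlnnlnlnnln gives term 7.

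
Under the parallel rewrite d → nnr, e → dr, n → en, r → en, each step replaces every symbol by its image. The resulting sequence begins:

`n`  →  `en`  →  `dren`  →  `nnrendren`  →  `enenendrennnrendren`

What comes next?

drendrendrennnrendrenenenendrennnrendren

φ(enenendrennnrendren) expands symbol-by-symbol to dr en dr en dr en nnr en dr en en en en dr en nnr en dr en; joining the 19 pieces gives the next term.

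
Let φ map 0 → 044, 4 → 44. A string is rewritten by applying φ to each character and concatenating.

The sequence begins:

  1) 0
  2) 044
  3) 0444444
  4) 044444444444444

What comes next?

Rewriting the 15 symbols of 044444444444444 one by one yields 044 44 44 44 44 44 44 44 44 44 44 44 44 44 44; concatenated:

0444444444444444444444444444444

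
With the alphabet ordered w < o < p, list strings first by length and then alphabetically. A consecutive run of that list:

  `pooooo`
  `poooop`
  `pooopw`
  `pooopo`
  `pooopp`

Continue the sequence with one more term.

The successor of pooopp increments the rightmost position that isn't already p and resets every position after it to w.

poopww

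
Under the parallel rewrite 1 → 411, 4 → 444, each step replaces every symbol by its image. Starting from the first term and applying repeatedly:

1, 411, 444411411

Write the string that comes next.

Apply φ to 444411411 symbol by symbol: 4→444, 4→444, 4→444, 4→444, 1→411, 1→411, 4→444, 1→411, 1→411; joined: 444 444 444 444 411 411 444 411 411.

444444444444411411444411411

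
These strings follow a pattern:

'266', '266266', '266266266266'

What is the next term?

Each string is two copies of the previous one concatenated.
Doubling 266266266266:

266266266266266266266266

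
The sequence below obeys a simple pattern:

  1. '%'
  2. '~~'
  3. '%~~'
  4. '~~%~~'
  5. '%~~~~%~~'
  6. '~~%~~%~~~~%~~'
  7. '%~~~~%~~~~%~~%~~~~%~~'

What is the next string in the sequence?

This is a Fibonacci-style word recurrence s(k) = s(k−2)·s(k−1): e.g. %·~~ = %~~.
The next term joins ~~%~~%~~~~%~~ and %~~~~%~~~~%~~%~~~~%~~.

~~%~~%~~~~%~~%~~~~%~~~~%~~%~~~~%~~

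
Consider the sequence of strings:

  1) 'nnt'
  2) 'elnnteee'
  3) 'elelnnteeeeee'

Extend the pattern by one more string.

Each term wraps the previous one in el on the left and eee on the right.
Applying this once more to elelnnteeeeee:

elelelnnteeeeeeeee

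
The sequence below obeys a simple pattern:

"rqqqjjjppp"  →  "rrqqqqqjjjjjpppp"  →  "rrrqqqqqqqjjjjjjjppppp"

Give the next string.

rrrrqqqqqqqqqjjjjjjjjjpppppp

Reading off run lengths: r runs 1, 2, 3; q runs 3, 5, 7; j runs 3, 5, 7; p runs 3, 4, 5 — each is linear in n (n = 1, 2, …).
At n = 4 the blocks have lengths 4, 9, 9, 6.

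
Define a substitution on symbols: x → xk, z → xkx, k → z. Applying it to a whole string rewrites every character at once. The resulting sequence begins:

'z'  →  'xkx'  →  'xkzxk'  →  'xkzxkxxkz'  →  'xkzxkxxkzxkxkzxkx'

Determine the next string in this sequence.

Applying the rule to each of the 17 symbols of xkzxkxxkzxkxkzxkx gives the pieces xk z xkx xk z xk xk z xkx xk z xk z xkx xk z xk, which concatenate to the answer.

xkzxkxxkzxkxkzxkxxkzxkzxkxxkzxk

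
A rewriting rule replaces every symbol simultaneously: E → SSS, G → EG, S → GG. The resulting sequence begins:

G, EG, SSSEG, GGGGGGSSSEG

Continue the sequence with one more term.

Rewriting each symbol of GGGGGGSSSEG: G→EG, G→EG, G→EG, G→EG, G→EG, G→EG, S→GG, S→GG, S→GG, E→SSS, G→EG, which concatenates to EG EG EG EG EG EG GG GG GG SSS EG.

EGEGEGEGEGEGGGGGGGSSSEG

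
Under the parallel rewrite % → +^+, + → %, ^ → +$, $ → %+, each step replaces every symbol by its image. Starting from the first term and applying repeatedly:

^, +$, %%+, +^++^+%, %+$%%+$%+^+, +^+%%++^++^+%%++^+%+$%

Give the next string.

Applying the rule to each of the 22 symbols of +^+%%++^++^+%%++^+%+$% gives the pieces % +$ % +^+ +^+ % % +$ % % +$ % +^+ +^+ % % +$ % +^+ % %+ +^+, which concatenate to the answer.

%+$%+^++^+%%+$%%+$%+^++^+%%+$%+^+%%++^+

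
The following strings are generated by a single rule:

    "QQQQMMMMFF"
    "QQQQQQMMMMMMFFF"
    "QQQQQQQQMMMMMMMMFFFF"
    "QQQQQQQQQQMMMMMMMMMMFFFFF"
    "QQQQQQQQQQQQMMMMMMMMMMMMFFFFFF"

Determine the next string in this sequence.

Reading off run lengths: Q runs 4, 6, 8, 10, 12; M runs 4, 6, 8, 10, 12; F runs 2, 3, 4, 5, 6 — each is linear in n, where the shown terms are n = 2, 3, 4, 5, 6.
At n = 7 the blocks have lengths 14, 14, 7.

QQQQQQQQQQQQQQMMMMMMMMMMMMMMFFFFFFF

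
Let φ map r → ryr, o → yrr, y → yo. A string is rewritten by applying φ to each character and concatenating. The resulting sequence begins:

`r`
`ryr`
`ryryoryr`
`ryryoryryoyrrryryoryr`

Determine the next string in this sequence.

Replace each of the 21 characters of ryryoryryoyrrryryoryr in place — ryr yo ryr yo yrr ryr yo ryr yo yrr yo ryr ryr ryr yo ryr yo yrr ryr yo ryr — and concatenate.

ryryoryryoyrrryryoryryoyrryoryrryrryryoryryoyrrryryoryr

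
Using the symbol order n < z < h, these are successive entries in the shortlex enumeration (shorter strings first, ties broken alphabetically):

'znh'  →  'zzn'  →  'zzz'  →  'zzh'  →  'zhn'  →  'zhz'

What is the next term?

Treat zhz as a base-3 numeral over the given alphabet and add one, carrying through any trailing h's.

zhh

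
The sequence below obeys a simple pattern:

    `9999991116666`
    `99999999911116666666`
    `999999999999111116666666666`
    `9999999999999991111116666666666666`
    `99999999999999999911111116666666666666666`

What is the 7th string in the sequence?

9999999999999999999999991111111116666666666666666666666

Term n consists of 3n 9's, followed by n+1 1's, followed by 3n-2 6's, where the shown terms are n = 2, 3, 4, 5, 6.
At n = 8 the blocks have lengths 24, 9, 22.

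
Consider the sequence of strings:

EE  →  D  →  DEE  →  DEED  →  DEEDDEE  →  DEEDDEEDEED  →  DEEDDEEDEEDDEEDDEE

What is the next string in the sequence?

DEEDDEEDEEDDEEDDEEDEEDDEEDEED

Each term (from the third on) is the previous term followed by the one before it: term 3 = D·EE = DEE.
Continuing: DEEDDEEDEEDDEEDDEE · DEEDDEEDEED gives term 8.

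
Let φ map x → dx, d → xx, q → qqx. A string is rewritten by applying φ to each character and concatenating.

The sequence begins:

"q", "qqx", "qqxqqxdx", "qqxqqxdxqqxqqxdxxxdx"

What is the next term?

Rewriting the 20 symbols of qqxqqxdxqqxqqxdxxxdx one by one yields qqx qqx dx qqx qqx dx xx dx qqx qqx dx qqx qqx dx xx dx dx dx xx dx; concatenated:

qqxqqxdxqqxqqxdxxxdxqqxqqxdxqqxqqxdxxxdxdxdxxxdx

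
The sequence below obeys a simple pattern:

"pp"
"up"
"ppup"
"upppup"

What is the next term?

From term 3 onward, concatenate the second-to-last term with the last: pp·up = ppup, up·ppup = upppup, …
Continuing: ppup · upppup gives term 5.

ppupupppup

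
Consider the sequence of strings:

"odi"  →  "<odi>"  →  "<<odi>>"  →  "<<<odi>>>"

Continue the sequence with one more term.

s(k+1) = <·s(k)·>, so each term gains < as a prefix and > as a suffix.
Applying this once more to <<<odi>>>:

<<<<odi>>>>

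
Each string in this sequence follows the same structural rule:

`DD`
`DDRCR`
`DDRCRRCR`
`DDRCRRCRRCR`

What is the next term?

DDRCRRCRRCRRCR

Every step adds RCR to the end: s(k+1) = s(k)·RCR.
So the next term is DDRCRRCRRCR·RCR.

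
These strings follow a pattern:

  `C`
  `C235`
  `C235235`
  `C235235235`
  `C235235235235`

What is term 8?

C235235235235235235235

Each term is the previous one with 235 appended.
From C235235235235, 3 further steps: C235235235235 → C235235235235235 → C235235235235235235 → (answer).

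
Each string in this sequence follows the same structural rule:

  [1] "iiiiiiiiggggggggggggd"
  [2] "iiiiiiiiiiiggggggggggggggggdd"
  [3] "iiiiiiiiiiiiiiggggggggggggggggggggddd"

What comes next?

Each string has the form i^{3n-1} g^{4n} d^{n-2}, where the shown terms are n = 3, 4, 5.
Setting n = 6 gives 17, 24, 4 characters in each block.

iiiiiiiiiiiiiiiiiggggggggggggggggggggggggdddd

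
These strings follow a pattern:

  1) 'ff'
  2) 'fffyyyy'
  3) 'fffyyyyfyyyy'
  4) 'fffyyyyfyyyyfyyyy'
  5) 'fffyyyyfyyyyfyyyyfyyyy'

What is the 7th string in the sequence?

fffyyyyfyyyyfyyyyfyyyyfyyyyfyyyy

Each term is the previous one with fyyyy appended.
From fffyyyyfyyyyfyyyyfyyyy, 2 further steps: fffyyyyfyyyyfyyyyfyyyy → fffyyyyfyyyyfyyyyfyyyyfyyyy → (answer).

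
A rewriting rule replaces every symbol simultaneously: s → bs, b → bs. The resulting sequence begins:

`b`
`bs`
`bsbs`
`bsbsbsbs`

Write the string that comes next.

bsbsbsbsbsbsbsbs

Expanding bsbsbsbs: b→bs, s→bs, b→bs, s→bs, b→bs, s→bs, b→bs, s→bs. Concatenated: bs bs bs bs bs bs bs bs.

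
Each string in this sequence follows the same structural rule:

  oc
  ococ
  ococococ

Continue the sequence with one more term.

Each string is two copies of the previous one concatenated.
One more doubling of ococococ gives the answer.

ococococococococ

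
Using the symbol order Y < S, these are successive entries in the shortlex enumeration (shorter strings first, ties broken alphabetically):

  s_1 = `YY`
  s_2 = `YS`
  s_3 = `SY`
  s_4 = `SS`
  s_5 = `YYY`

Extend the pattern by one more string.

The successor of YYY increments the rightmost position that isn't already S and resets every position after it to Y.

YYS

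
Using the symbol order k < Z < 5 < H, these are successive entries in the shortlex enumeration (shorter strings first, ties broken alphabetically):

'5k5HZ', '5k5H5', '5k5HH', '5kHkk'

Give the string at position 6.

5kHk5

Advancing 2 positions from 5kHkk through 5kHkk → 5kHkZ reaches term 6.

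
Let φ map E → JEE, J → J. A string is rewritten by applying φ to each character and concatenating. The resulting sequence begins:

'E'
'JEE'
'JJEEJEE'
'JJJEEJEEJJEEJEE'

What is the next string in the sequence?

Rewriting the 15 symbols of JJJEEJEEJJEEJEE one by one yields J J J JEE JEE J JEE JEE J J JEE JEE J JEE JEE; concatenated:

JJJJEEJEEJJEEJEEJJJEEJEEJJEEJEE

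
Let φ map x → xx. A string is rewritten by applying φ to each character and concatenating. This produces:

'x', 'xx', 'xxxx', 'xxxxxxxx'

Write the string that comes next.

Rewriting each symbol of xxxxxxxx: x→xx, x→xx, x→xx, x→xx, x→xx, x→xx, x→xx, x→xx, which concatenates to xx xx xx xx xx xx xx xx.

xxxxxxxxxxxxxxxx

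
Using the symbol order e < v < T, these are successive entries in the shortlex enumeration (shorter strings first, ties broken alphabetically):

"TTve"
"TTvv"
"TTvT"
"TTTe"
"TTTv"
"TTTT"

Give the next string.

eeeee

After TTTT the length-4 strings are exhausted; the first length-5 string is 5 copies of e.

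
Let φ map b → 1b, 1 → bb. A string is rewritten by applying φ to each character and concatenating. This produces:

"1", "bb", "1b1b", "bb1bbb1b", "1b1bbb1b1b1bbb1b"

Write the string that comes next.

bb1bbb1b1b1bbb1bbb1bbb1b1b1bbb1b

Replace each of the 16 characters of 1b1bbb1b1b1bbb1b in place — bb 1b bb 1b 1b 1b bb 1b bb 1b bb 1b 1b 1b bb 1b — and concatenate.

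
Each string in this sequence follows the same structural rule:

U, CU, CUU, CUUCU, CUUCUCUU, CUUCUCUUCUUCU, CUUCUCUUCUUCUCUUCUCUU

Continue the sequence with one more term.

Each term (from the third on) is the previous term followed by the one before it: term 3 = CU·U = CUU.
The next term joins CUUCUCUUCUUCUCUUCUCUU and CUUCUCUUCUUCU.

CUUCUCUUCUUCUCUUCUCUUCUUCUCUUCUUCU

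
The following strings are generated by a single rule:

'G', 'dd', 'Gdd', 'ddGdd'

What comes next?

GddddGdd

Each term (from the third on) is the two preceding terms concatenated in order: term 3 = G·dd = Gdd.
So term 5 is Gdd·ddGdd.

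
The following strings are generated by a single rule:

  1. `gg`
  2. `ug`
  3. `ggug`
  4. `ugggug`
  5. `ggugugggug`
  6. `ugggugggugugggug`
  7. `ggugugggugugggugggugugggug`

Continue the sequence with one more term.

ugggugggugugggugggugugggugugggugggugugggug

From term 3 onward, concatenate the second-to-last term with the last: gg·ug = ggug, ug·ggug = ugggug, …
Continuing: ugggugggugugggug · ggugugggugugggugggugugggug gives term 8.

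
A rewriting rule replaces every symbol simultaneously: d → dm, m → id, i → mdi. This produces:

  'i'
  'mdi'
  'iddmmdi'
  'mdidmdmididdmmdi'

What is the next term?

Applying the rule to each of the 16 symbols of mdidmdmididdmmdi gives the pieces id dm mdi dm id dm id mdi dm mdi dm dm id id dm mdi, which concatenate to the answer.

iddmmdidmiddmidmdidmmdidmdmididdmmdi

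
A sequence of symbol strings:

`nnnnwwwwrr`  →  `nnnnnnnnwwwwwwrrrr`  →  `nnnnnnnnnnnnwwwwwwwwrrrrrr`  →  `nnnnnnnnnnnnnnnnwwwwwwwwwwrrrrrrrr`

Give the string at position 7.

Each string has the form n^{4n} w^{2n+2} r^{2n} (n = 1, 2, …).
At n = 7 the blocks have lengths 28, 16, 14.

nnnnnnnnnnnnnnnnnnnnnnnnnnnnwwwwwwwwwwwwwwwwrrrrrrrrrrrrrr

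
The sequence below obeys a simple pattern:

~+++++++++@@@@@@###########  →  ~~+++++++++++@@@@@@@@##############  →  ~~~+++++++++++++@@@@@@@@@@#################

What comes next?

~~~~+++++++++++++++@@@@@@@@@@@@####################

Term n consists of n-2 ~'s, followed by 2n+3 +'s, followed by 2n @'s, followed by 3n+2 #'s, where the shown terms are n = 3, 4, 5.
For the next term, n = 6, so the run lengths are 4, 15, 12, 20.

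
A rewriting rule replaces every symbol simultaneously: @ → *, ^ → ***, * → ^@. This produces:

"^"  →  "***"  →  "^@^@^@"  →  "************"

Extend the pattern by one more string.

^@^@^@^@^@^@^@^@^@^@^@^@

Rewriting each symbol of ************: *→^@, *→^@, *→^@, *→^@, *→^@, *→^@, *→^@, *→^@, *→^@, *→^@, *→^@, *→^@, which concatenates to ^@ ^@ ^@ ^@ ^@ ^@ ^@ ^@ ^@ ^@ ^@ ^@.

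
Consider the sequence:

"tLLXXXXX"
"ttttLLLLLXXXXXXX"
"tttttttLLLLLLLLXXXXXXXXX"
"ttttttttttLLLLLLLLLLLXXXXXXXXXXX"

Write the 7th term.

Each string has the form t^{3n-2} L^{3n-1} X^{2n+3} (n = 1, 2, …).
At n = 7 the blocks have lengths 19, 20, 17.

tttttttttttttttttttLLLLLLLLLLLLLLLLLLLLXXXXXXXXXXXXXXXXX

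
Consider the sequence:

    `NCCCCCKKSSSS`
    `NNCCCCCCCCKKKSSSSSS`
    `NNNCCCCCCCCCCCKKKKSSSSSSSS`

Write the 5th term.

NNNNNCCCCCCCCCCCCCCCCCKKKKKKSSSSSSSSSSSS

The n-th term is n-1 N's then 3n-1 C's then n K's then 2n S's, where the shown terms are n = 2, 3, 4.
Setting n = 6 gives 5, 17, 6, 12 characters in each block.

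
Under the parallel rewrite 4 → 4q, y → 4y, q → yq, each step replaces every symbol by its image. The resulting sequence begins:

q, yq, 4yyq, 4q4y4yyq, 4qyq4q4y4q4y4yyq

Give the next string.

4qyq4yyq4qyq4q4y4qyq4q4y4q4y4yyq

φ(4qyq4q4y4q4y4yyq) expands symbol-by-symbol to 4q yq 4y yq 4q yq 4q 4y 4q yq 4q 4y 4q 4y 4y yq; joining the 16 pieces gives the next term.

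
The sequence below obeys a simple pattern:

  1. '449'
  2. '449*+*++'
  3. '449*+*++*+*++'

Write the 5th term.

Each term is the previous one with *+*++ appended.
From 449*+*++*+*++, 2 further steps: 449*+*++*+*++ → 449*+*++*+*++*+*++ → (answer).

449*+*++*+*++*+*++*+*++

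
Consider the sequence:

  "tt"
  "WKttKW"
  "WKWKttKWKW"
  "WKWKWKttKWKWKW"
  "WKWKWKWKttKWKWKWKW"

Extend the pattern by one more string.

WKWKWKWKWKttKWKWKWKWKW

Each term wraps the previous one in WK on the left and KW on the right.
So the next term is WK·WKWKWKWKttKWKWKWKW·KW.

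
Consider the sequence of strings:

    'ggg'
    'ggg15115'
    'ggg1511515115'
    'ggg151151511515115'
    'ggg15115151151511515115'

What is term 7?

Every step adds 15115 to the end: s(k+1) = s(k)·15115.
From ggg15115151151511515115, 2 further steps: ggg15115151151511515115 → ggg1511515115151151511515115 → (answer).

ggg151151511515115151151511515115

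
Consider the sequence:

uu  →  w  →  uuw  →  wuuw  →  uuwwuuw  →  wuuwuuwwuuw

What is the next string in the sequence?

uuwwuuwwuuwuuwwuuw

From term 3 onward, concatenate the second-to-last term with the last: uu·w = uuw, w·uuw = wuuw, …
So term 7 is uuwwuuw·wuuwuuwwuuw.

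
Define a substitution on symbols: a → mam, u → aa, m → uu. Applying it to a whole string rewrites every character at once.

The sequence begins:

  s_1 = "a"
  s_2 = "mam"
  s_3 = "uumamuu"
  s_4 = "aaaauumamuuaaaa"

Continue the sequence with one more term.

Rewriting the 15 symbols of aaaauumamuuaaaa one by one yields mam mam mam mam aa aa uu mam uu aa aa mam mam mam mam; concatenated:

mammammammamaaaauumamuuaaaamammammammam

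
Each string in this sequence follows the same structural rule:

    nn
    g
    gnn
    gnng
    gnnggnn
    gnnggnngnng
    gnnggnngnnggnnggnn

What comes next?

gnnggnngnnggnnggnngnnggnngnng

From term 3 onward, concatenate the last term with the second-to-last: g·nn = gnn, gnn·g = gnng, …
The next term joins gnnggnngnnggnnggnn and gnnggnngnng.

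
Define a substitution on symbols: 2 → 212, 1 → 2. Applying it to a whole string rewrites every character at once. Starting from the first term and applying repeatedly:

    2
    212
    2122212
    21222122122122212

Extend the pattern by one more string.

21222122122122212212221221222122122122212

Replace each of the 17 characters of 21222122122122212 in place — 212 2 212 212 212 2 212 212 2 212 212 2 212 212 212 2 212 — and concatenate.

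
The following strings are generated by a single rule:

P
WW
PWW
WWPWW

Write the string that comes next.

This is a Fibonacci-style word recurrence s(k) = s(k−2)·s(k−1): e.g. P·WW = PWW.
So term 5 is PWW·WWPWW.

PWWWWPWW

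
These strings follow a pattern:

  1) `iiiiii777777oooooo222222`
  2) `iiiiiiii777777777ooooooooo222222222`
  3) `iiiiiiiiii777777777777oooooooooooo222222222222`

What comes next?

iiiiiiiiiiii777777777777777ooooooooooooooo222222222222222

Reading off run lengths: i runs 6, 8, 10; 7 runs 6, 9, 12; o runs 6, 9, 12; 2 runs 6, 9, 12 — each is linear in n, where the shown terms are n = 2, 3, 4.
At n = 5 the blocks have lengths 12, 15, 15, 15.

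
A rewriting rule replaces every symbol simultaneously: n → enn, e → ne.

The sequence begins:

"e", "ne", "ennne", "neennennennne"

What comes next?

Replace each of the 13 characters of neennennennne in place — enn ne ne enn enn ne enn enn ne enn enn enn ne — and concatenate.

ennneneennennneennennneennennennne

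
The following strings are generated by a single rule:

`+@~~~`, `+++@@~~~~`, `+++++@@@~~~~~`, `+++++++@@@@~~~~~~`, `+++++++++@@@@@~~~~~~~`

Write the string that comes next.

Each string has the form +^{2n-1} @^{n} ~^{n+2} (n = 1, 2, …).
For the next term, n = 6, so the run lengths are 11, 6, 8.

+++++++++++@@@@@@~~~~~~~~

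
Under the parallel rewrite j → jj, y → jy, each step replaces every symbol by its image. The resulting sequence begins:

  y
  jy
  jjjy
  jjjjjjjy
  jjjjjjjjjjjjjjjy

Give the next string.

jjjjjjjjjjjjjjjjjjjjjjjjjjjjjjjy

Replace each of the 16 characters of jjjjjjjjjjjjjjjy in place — jj jj jj jj jj jj jj jj jj jj jj jj jj jj jj jy — and concatenate.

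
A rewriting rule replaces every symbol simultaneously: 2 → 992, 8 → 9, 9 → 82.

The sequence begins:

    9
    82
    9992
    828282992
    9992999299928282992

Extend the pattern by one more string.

828282992828282992828282992999299928282992

Applying the rule to each of the 19 symbols of 9992999299928282992 gives the pieces 82 82 82 992 82 82 82 992 82 82 82 992 9 992 9 992 82 82 992, which concatenate to the answer.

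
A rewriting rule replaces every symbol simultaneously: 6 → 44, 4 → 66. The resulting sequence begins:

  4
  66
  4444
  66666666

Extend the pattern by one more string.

4444444444444444

Rewriting each symbol of 66666666: 6→44, 6→44, 6→44, 6→44, 6→44, 6→44, 6→44, 6→44, which concatenates to 44 44 44 44 44 44 44 44.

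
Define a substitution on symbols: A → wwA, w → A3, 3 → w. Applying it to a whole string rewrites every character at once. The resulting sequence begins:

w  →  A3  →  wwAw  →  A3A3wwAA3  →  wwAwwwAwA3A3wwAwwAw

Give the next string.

Rewriting the 19 symbols of wwAwwwAwA3A3wwAwwAw one by one yields A3 A3 wwA A3 A3 A3 wwA A3 wwA w wwA w A3 A3 wwA A3 A3 wwA A3; concatenated:

A3A3wwAA3A3A3wwAA3wwAwwwAwA3A3wwAA3A3wwAA3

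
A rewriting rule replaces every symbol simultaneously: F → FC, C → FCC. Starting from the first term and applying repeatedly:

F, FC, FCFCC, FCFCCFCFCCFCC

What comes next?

φ(FCFCCFCFCCFCC) expands symbol-by-symbol to FC FCC FC FCC FCC FC FCC FC FCC FCC FC FCC FCC; joining the 13 pieces gives the next term.

FCFCCFCFCCFCCFCFCCFCFCCFCCFCFCCFCC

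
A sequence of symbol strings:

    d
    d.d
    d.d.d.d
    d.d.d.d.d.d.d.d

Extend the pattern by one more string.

s(k+1) = s(k)·.·s(k) — each term doubles the last with '.' between the halves.
One more doubling of d.d.d.d.d.d.d.d gives the answer.

d.d.d.d.d.d.d.d.d.d.d.d.d.d.d.d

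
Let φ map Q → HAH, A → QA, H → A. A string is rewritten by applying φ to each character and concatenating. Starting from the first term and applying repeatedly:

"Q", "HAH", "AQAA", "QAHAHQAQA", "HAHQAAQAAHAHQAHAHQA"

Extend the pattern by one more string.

AQAAHAHQAQAHAHQAQAAQAAHAHQAAQAAHAHQA

Replace each of the 19 characters of HAHQAAQAAHAHQAHAHQA in place — A QA A HAH QA QA HAH QA QA A QA A HAH QA A QA A HAH QA — and concatenate.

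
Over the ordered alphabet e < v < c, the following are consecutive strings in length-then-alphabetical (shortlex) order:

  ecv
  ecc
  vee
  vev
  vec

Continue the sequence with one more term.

vve

Find the rightmost character of vec below c, bump it to the next letter, and reset everything to its right to e.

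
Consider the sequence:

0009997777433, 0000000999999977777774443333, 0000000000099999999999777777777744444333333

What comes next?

The n-th term is 4n-1 0's then 4n-1 9's then 3n+1 7's then 2n-1 4's then 2n 3's (n = 1, 2, …).
Setting n = 4 gives 15, 15, 13, 7, 8 characters in each block.

0000000000000009999999999999997777777777777444444433333333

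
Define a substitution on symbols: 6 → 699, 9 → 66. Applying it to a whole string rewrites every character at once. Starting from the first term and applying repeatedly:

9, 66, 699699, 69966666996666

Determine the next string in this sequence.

φ(69966666996666) expands symbol-by-symbol to 699 66 66 699 699 699 699 699 66 66 699 699 699 699; joining the 14 pieces gives the next term.

69966666996996996996996666699699699699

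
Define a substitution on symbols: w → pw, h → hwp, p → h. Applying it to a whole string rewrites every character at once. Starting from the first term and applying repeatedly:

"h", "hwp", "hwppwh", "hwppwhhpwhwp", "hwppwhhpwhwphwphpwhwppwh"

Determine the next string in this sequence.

hwppwhhpwhwphwphpwhwppwhhwppwhhwphpwhwppwhhpwhwp

φ(hwppwhhpwhwphwphpwhwppwh) expands symbol-by-symbol to hwp pw h h pw hwp hwp h pw hwp pw h hwp pw h hwp h pw hwp pw h h pw hwp; joining the 24 pieces gives the next term.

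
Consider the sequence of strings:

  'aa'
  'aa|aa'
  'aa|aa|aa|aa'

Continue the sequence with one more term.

s(k+1) = s(k)·|·s(k) — each term doubles the last with '|' between the halves.
Doubling aa|aa|aa|aa with '|' between the halves:

aa|aa|aa|aa|aa|aa|aa|aa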